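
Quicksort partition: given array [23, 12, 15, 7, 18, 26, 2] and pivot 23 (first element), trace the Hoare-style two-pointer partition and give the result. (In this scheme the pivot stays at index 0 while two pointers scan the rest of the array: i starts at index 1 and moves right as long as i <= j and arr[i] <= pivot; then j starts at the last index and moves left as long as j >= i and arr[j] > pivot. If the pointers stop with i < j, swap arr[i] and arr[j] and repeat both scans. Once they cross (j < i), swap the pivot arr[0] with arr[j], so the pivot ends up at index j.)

Hoare-style two-pointer partition with pivot = 23:

Initial array: [23, 12, 15, 7, 18, 26, 2]

Pointers start at i = 1, j = 6.
i stops at index 5 (arr[5]=26 > 23), j stops at index 6 (arr[6]=2 <= 23): swap arr[5] and arr[6], array becomes [23, 12, 15, 7, 18, 2, 26]
i ends at 6, j ends at 5: the pointers have crossed (j < i), so scanning stops.

Swap pivot arr[0] with arr[5] to place pivot at position 5: [2, 12, 15, 7, 18, 23, 26]
Pivot position: 5

After partitioning with pivot 23, the array becomes [2, 12, 15, 7, 18, 23, 26]. The pivot is placed at index 5. All elements to the left of the pivot are <= 23, and all elements to the right are > 23.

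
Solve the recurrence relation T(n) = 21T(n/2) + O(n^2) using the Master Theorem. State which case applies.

Master Theorem for T(n) = 21T(n/2) + O(n^2):

a = 21, b = 2, c = 2
log_b(a) = log_2(21) = 4.3923

Case 1: c = 2 < log_2(21) = 4.3923
T(n) = O(n^(log_2 21))

For T(n) = 21T(n/2) + O(n^2): log_2(21) = 4.3923. This is Case 1 of the Master Theorem (c < log_b(a), work dominated by leaves), giving O(n^(log_2 21)).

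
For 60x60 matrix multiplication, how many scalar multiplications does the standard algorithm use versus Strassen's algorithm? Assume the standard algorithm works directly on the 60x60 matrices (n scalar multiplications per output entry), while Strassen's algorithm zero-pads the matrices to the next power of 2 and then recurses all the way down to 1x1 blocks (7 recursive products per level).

Matrix multiplication for 60x60 matrices:

Strassen's algorithm requires power-of-2 dimensions. Pad 60x60 to 64x64 (next power of 2).

Standard algorithm: 60^3 = 216000 multiplications
Strassen's algorithm: 7^(log2(64)) = 7^6 = 117649 multiplications
Savings: 216000 - 117649 = 98351 multiplications

Standard: 216000 multiplications (60^3). Strassen: 117649 multiplications (7^6, after padding to 64x64). Strassen reduces 8 recursive multiplications to 7 at each level.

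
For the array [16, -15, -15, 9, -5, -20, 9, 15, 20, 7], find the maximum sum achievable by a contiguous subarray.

Using Kadane's algorithm on [16, -15, -15, 9, -5, -20, 9, 15, 20, 7]:

Scanning through the array:
Position 1 (value -15): max_ending_here = 1, max_so_far = 16
Position 2 (value -15): max_ending_here = -14, max_so_far = 16
Position 3 (value 9): max_ending_here = 9, max_so_far = 16
Position 4 (value -5): max_ending_here = 4, max_so_far = 16
Position 5 (value -20): max_ending_here = -16, max_so_far = 16
Position 6 (value 9): max_ending_here = 9, max_so_far = 16
Position 7 (value 15): max_ending_here = 24, max_so_far = 24
Position 8 (value 20): max_ending_here = 44, max_so_far = 44
Position 9 (value 7): max_ending_here = 51, max_so_far = 51

Maximum subarray: [9, 15, 20, 7]
Maximum sum: 51

The maximum subarray is [9, 15, 20, 7] with sum 51. This subarray runs from index 6 to index 9.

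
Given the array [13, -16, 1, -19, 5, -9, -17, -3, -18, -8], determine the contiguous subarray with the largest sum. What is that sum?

Using Kadane's algorithm on [13, -16, 1, -19, 5, -9, -17, -3, -18, -8]:

Scanning through the array:
Position 1 (value -16): max_ending_here = -3, max_so_far = 13
Position 2 (value 1): max_ending_here = 1, max_so_far = 13
Position 3 (value -19): max_ending_here = -18, max_so_far = 13
Position 4 (value 5): max_ending_here = 5, max_so_far = 13
Position 5 (value -9): max_ending_here = -4, max_so_far = 13
Position 6 (value -17): max_ending_here = -17, max_so_far = 13
Position 7 (value -3): max_ending_here = -3, max_so_far = 13
Position 8 (value -18): max_ending_here = -18, max_so_far = 13
Position 9 (value -8): max_ending_here = -8, max_so_far = 13

Maximum subarray: [13]
Maximum sum: 13

The maximum subarray is [13] with sum 13. This subarray runs from index 0 to index 0.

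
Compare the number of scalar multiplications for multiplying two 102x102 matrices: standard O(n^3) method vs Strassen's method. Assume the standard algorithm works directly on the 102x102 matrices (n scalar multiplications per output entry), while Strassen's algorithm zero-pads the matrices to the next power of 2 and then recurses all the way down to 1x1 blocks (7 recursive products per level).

Matrix multiplication for 102x102 matrices:

Strassen's algorithm requires power-of-2 dimensions. Pad 102x102 to 128x128 (next power of 2).

Standard algorithm: 102^3 = 1061208 multiplications
Strassen's algorithm: 7^(log2(128)) = 7^7 = 823543 multiplications
Savings: 1061208 - 823543 = 237665 multiplications

Standard: 1061208 multiplications (102^3). Strassen: 823543 multiplications (7^7, after padding to 128x128). Strassen reduces 8 recursive multiplications to 7 at each level.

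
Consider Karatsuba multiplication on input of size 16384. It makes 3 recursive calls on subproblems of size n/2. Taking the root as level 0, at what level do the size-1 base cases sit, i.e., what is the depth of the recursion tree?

For divide and conquer with division factor 2:

Problem sizes at each level:
Level 0: 16384
Level 1: 8192
Level 2: 4096
Level 3: 2048
Level 4: 1024
Level 5: 512
Level 6: 256
Level 7: 128
Level 8: 64
Level 9: 32
Level 10: 16
Level 11: 8
Level 12: 4
Level 13: 2
Level 14: 1

The root is level 0 and the size-1 base case is level 14 (the tree spans levels 0 through 14, i.e. 15 levels counting the root), so the depth is the number of divisions: log_2(16384) = 14

The recursion tree depth is log_2(16384) = 14. At each level, the problem size is divided by 2, so it takes 14 divisions to reduce to a base case of size 1. The algorithm makes 3 recursive calls at each level.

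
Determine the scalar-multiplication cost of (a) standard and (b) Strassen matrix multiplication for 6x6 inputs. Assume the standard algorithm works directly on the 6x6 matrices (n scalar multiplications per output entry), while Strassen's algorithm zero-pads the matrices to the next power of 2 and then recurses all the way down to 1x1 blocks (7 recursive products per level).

Matrix multiplication for 6x6 matrices:

Strassen's algorithm requires power-of-2 dimensions. Pad 6x6 to 8x8 (next power of 2).

Standard algorithm: 6^3 = 216 multiplications
Strassen's algorithm: 7^(log2(8)) = 7^3 = 343 multiplications
Difference: 216 - 343 = -127 (Strassen uses MORE here due to padding overhead — for small or just-over-power-of-2 n, padding can outweigh the per-level savings)

Standard: 216 multiplications (6^3). Strassen: 343 multiplications (7^3, after padding to 8x8). Strassen reduces 8 recursive multiplications to 7 at each level.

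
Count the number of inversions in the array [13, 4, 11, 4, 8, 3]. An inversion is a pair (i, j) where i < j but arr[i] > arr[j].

Finding inversions in [13, 4, 11, 4, 8, 3]:

(0, 1): arr[0]=13 > arr[1]=4
(0, 2): arr[0]=13 > arr[2]=11
(0, 3): arr[0]=13 > arr[3]=4
(0, 4): arr[0]=13 > arr[4]=8
(0, 5): arr[0]=13 > arr[5]=3
(1, 5): arr[1]=4 > arr[5]=3
(2, 3): arr[2]=11 > arr[3]=4
(2, 4): arr[2]=11 > arr[4]=8
(2, 5): arr[2]=11 > arr[5]=3
(3, 5): arr[3]=4 > arr[5]=3
(4, 5): arr[4]=8 > arr[5]=3

Total inversions: 11

The array has 11 inversion(s): (0,1), (0,2), (0,3), (0,4), (0,5), (1,5), (2,3), (2,4), (2,5), (3,5), (4,5). Each pair (i,j) satisfies i < j and arr[i] > arr[j].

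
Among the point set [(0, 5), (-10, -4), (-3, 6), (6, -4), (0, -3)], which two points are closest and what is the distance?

Computing all pairwise distances among 5 points:

d((0, 5), (-10, -4)) = 13.4536
d((0, 5), (-3, 6)) = 3.1623 <-- minimum
d((0, 5), (6, -4)) = 10.8167
d((0, 5), (0, -3)) = 8.0
d((-10, -4), (-3, 6)) = 12.2066
d((-10, -4), (6, -4)) = 16.0
d((-10, -4), (0, -3)) = 10.0499
d((-3, 6), (6, -4)) = 13.4536
d((-3, 6), (0, -3)) = 9.4868
d((6, -4), (0, -3)) = 6.0828

Closest pair: (0, 5) and (-3, 6) with distance 3.1623

The closest pair is (0, 5) and (-3, 6) with Euclidean distance 3.1623. For 5 points, brute-force pairwise comparison is shown above. For large n, the divide-and-conquer algorithm (sort by x, recurse on halves, check the dividing strip) achieves O(n log n).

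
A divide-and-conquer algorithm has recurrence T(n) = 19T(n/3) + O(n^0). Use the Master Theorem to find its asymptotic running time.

Master Theorem for T(n) = 19T(n/3) + O(n^0):

a = 19, b = 3, c = 0
log_b(a) = log_3(19) = 2.6801

Case 1: c = 0 < log_3(19) = 2.6801
T(n) = O(n^(log_3 19))

For T(n) = 19T(n/3) + O(n^0): log_3(19) = 2.6801. This is Case 1 of the Master Theorem (c < log_b(a), work dominated by leaves), giving O(n^(log_3 19)).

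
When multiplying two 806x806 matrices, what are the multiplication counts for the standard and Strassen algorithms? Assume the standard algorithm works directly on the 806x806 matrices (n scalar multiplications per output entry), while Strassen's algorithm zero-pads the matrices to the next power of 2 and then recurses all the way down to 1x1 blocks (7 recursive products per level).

Matrix multiplication for 806x806 matrices:

Strassen's algorithm requires power-of-2 dimensions. Pad 806x806 to 1024x1024 (next power of 2).

Standard algorithm: 806^3 = 523606616 multiplications
Strassen's algorithm: 7^(log2(1024)) = 7^10 = 282475249 multiplications
Savings: 523606616 - 282475249 = 241131367 multiplications

Standard: 523606616 multiplications (806^3). Strassen: 282475249 multiplications (7^10, after padding to 1024x1024). Strassen reduces 8 recursive multiplications to 7 at each level.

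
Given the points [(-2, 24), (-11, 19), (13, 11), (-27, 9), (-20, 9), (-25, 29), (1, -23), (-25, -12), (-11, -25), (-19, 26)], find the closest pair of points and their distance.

Computing all pairwise distances among 10 points:

d((-2, 24), (-11, 19)) = 10.2956
d((-2, 24), (13, 11)) = 19.8494
d((-2, 24), (-27, 9)) = 29.1548
d((-2, 24), (-20, 9)) = 23.4307
d((-2, 24), (-25, 29)) = 23.5372
d((-2, 24), (1, -23)) = 47.0956
d((-2, 24), (-25, -12)) = 42.72
d((-2, 24), (-11, -25)) = 49.8197
d((-2, 24), (-19, 26)) = 17.1172
d((-11, 19), (13, 11)) = 25.2982
d((-11, 19), (-27, 9)) = 18.868
d((-11, 19), (-20, 9)) = 13.4536
d((-11, 19), (-25, 29)) = 17.2047
d((-11, 19), (1, -23)) = 43.6807
d((-11, 19), (-25, -12)) = 34.0147
d((-11, 19), (-11, -25)) = 44.0
d((-11, 19), (-19, 26)) = 10.6301
d((13, 11), (-27, 9)) = 40.05
d((13, 11), (-20, 9)) = 33.0606
d((13, 11), (-25, 29)) = 42.0476
d((13, 11), (1, -23)) = 36.0555
d((13, 11), (-25, -12)) = 44.4185
d((13, 11), (-11, -25)) = 43.2666
d((13, 11), (-19, 26)) = 35.3412
d((-27, 9), (-20, 9)) = 7.0
d((-27, 9), (-25, 29)) = 20.0998
d((-27, 9), (1, -23)) = 42.5206
d((-27, 9), (-25, -12)) = 21.095
d((-27, 9), (-11, -25)) = 37.5766
d((-27, 9), (-19, 26)) = 18.7883
d((-20, 9), (-25, 29)) = 20.6155
d((-20, 9), (1, -23)) = 38.2753
d((-20, 9), (-25, -12)) = 21.587
d((-20, 9), (-11, -25)) = 35.171
d((-20, 9), (-19, 26)) = 17.0294
d((-25, 29), (1, -23)) = 58.1378
d((-25, 29), (-25, -12)) = 41.0
d((-25, 29), (-11, -25)) = 55.7853
d((-25, 29), (-19, 26)) = 6.7082 <-- minimum
d((1, -23), (-25, -12)) = 28.2312
d((1, -23), (-11, -25)) = 12.1655
d((1, -23), (-19, 26)) = 52.9245
d((-25, -12), (-11, -25)) = 19.105
d((-25, -12), (-19, 26)) = 38.4708
d((-11, -25), (-19, 26)) = 51.6236

Closest pair: (-25, 29) and (-19, 26) with distance 6.7082

The closest pair is (-25, 29) and (-19, 26) with Euclidean distance 6.7082. For 10 points, brute-force pairwise comparison is shown above. For large n, the divide-and-conquer algorithm (sort by x, recurse on halves, check the dividing strip) achieves O(n log n).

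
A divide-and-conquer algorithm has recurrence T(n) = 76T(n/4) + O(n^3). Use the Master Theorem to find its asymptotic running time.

Master Theorem for T(n) = 76T(n/4) + O(n^3):

a = 76, b = 4, c = 3
log_b(a) = log_4(76) = 3.1240

Case 1: c = 3 < log_4(76) = 3.1240
T(n) = O(n^(log_4 76))

For T(n) = 76T(n/4) + O(n^3): log_4(76) = 3.1240. This is Case 1 of the Master Theorem (c < log_b(a), work dominated by leaves), giving O(n^(log_4 76)).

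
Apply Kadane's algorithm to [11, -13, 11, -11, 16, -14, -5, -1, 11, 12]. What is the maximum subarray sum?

Using Kadane's algorithm on [11, -13, 11, -11, 16, -14, -5, -1, 11, 12]:

Scanning through the array:
Position 1 (value -13): max_ending_here = -2, max_so_far = 11
Position 2 (value 11): max_ending_here = 11, max_so_far = 11
Position 3 (value -11): max_ending_here = 0, max_so_far = 11
Position 4 (value 16): max_ending_here = 16, max_so_far = 16
Position 5 (value -14): max_ending_here = 2, max_so_far = 16
Position 6 (value -5): max_ending_here = -3, max_so_far = 16
Position 7 (value -1): max_ending_here = -1, max_so_far = 16
Position 8 (value 11): max_ending_here = 11, max_so_far = 16
Position 9 (value 12): max_ending_here = 23, max_so_far = 23

Maximum subarray: [11, 12]
Maximum sum: 23

The maximum subarray is [11, 12] with sum 23. This subarray runs from index 8 to index 9.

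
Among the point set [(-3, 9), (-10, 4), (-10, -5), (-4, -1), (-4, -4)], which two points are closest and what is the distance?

Computing all pairwise distances among 5 points:

d((-3, 9), (-10, 4)) = 8.6023
d((-3, 9), (-10, -5)) = 15.6525
d((-3, 9), (-4, -1)) = 10.0499
d((-3, 9), (-4, -4)) = 13.0384
d((-10, 4), (-10, -5)) = 9.0
d((-10, 4), (-4, -1)) = 7.8102
d((-10, 4), (-4, -4)) = 10.0
d((-10, -5), (-4, -1)) = 7.2111
d((-10, -5), (-4, -4)) = 6.0828
d((-4, -1), (-4, -4)) = 3.0 <-- minimum

Closest pair: (-4, -1) and (-4, -4) with distance 3.0

The closest pair is (-4, -1) and (-4, -4) with Euclidean distance 3.0. For 5 points, brute-force pairwise comparison is shown above. For large n, the divide-and-conquer algorithm (sort by x, recurse on halves, check the dividing strip) achieves O(n log n).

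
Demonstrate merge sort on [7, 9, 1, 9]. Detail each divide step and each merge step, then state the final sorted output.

Merge sort trace:

Split: [7, 9, 1, 9] -> [7, 9] and [1, 9]
  Split: [7, 9] -> [7] and [9]
  Merge: [7] + [9] -> [7, 9]
  Split: [1, 9] -> [1] and [9]
  Merge: [1] + [9] -> [1, 9]
Merge: [7, 9] + [1, 9] -> [1, 7, 9, 9]

Final sorted array: [1, 7, 9, 9]

The merge sort proceeds by recursively splitting the array and merging sorted halves.
After all merges, the sorted array is [1, 7, 9, 9].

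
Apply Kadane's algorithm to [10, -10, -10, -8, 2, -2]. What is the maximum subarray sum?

Using Kadane's algorithm on [10, -10, -10, -8, 2, -2]:

Scanning through the array:
Position 1 (value -10): max_ending_here = 0, max_so_far = 10
Position 2 (value -10): max_ending_here = -10, max_so_far = 10
Position 3 (value -8): max_ending_here = -8, max_so_far = 10
Position 4 (value 2): max_ending_here = 2, max_so_far = 10
Position 5 (value -2): max_ending_here = 0, max_so_far = 10

Maximum subarray: [10]
Maximum sum: 10

The maximum subarray is [10] with sum 10. This subarray runs from index 0 to index 0.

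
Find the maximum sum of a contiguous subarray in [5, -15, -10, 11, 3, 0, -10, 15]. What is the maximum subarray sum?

Using Kadane's algorithm on [5, -15, -10, 11, 3, 0, -10, 15]:

Scanning through the array:
Position 1 (value -15): max_ending_here = -10, max_so_far = 5
Position 2 (value -10): max_ending_here = -10, max_so_far = 5
Position 3 (value 11): max_ending_here = 11, max_so_far = 11
Position 4 (value 3): max_ending_here = 14, max_so_far = 14
Position 5 (value 0): max_ending_here = 14, max_so_far = 14
Position 6 (value -10): max_ending_here = 4, max_so_far = 14
Position 7 (value 15): max_ending_here = 19, max_so_far = 19

Maximum subarray: [11, 3, 0, -10, 15]
Maximum sum: 19

The maximum subarray is [11, 3, 0, -10, 15] with sum 19. This subarray runs from index 3 to index 7.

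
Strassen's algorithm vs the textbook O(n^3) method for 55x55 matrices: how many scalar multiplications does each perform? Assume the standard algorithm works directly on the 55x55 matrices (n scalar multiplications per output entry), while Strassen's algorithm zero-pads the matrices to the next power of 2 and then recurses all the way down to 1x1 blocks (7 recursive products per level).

Matrix multiplication for 55x55 matrices:

Strassen's algorithm requires power-of-2 dimensions. Pad 55x55 to 64x64 (next power of 2).

Standard algorithm: 55^3 = 166375 multiplications
Strassen's algorithm: 7^(log2(64)) = 7^6 = 117649 multiplications
Savings: 166375 - 117649 = 48726 multiplications

Standard: 166375 multiplications (55^3). Strassen: 117649 multiplications (7^6, after padding to 64x64). Strassen reduces 8 recursive multiplications to 7 at each level.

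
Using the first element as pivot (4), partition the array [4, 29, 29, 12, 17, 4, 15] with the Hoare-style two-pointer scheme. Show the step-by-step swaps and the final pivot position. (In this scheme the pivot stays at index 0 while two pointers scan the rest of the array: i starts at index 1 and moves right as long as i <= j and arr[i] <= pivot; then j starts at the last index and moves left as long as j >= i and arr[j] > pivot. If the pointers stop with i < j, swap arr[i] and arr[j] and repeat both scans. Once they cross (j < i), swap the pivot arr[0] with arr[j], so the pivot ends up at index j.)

Hoare-style two-pointer partition with pivot = 4:

Initial array: [4, 29, 29, 12, 17, 4, 15]

Pointers start at i = 1, j = 6.
i stops at index 1 (arr[1]=29 > 4), j stops at index 5 (arr[5]=4 <= 4): swap arr[1] and arr[5], array becomes [4, 4, 29, 12, 17, 29, 15]
i ends at 2, j ends at 1: the pointers have crossed (j < i), so scanning stops.

Swap pivot arr[0] with arr[1] to place pivot at position 1: [4, 4, 29, 12, 17, 29, 15]
Pivot position: 1

After partitioning with pivot 4, the array becomes [4, 4, 29, 12, 17, 29, 15]. The pivot is placed at index 1. All elements to the left of the pivot are <= 4, and all elements to the right are > 4.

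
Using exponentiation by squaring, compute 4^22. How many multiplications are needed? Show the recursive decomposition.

Computing 4^22 by squaring (build up from 4^1; each line after the first costs one multiplication):

4^1 = 4
4^2 = (4^1)^2 = 4^2 = 16
4^4 = (4^2)^2 = 16^2 = 256
4^5 = 4 * 4^4 = 4 * 256 = 1024
4^10 = (4^5)^2 = 1024^2 = 1048576
4^11 = 4 * 4^10 = 4 * 1048576 = 4194304
4^22 = (4^11)^2 = 4194304^2 = 17592186044416

Result: 17592186044416
Multiplications needed: 6 (6 lines after 4^1)

4^22 = 17592186044416. Using exponentiation by squaring, this requires 6 multiplications. The key idea: if the exponent is even, square the half-power; if odd, multiply by the base once.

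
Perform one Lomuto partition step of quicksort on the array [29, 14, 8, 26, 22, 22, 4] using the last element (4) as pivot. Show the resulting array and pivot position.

Lomuto partition with pivot = 4:

Initial array: [29, 14, 8, 26, 22, 22, 4]

arr[0]=29 > 4: no swap
arr[1]=14 > 4: no swap
arr[2]=8 > 4: no swap
arr[3]=26 > 4: no swap
arr[4]=22 > 4: no swap
arr[5]=22 > 4: no swap

Place pivot at position 0: [4, 14, 8, 26, 22, 22, 29]
Pivot position: 0

After partitioning with pivot 4, the array becomes [4, 14, 8, 26, 22, 22, 29]. The pivot is placed at index 0. All elements to the left of the pivot are <= 4, and all elements to the right are > 4.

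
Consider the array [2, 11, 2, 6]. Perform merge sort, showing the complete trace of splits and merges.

Merge sort trace:

Split: [2, 11, 2, 6] -> [2, 11] and [2, 6]
  Split: [2, 11] -> [2] and [11]
  Merge: [2] + [11] -> [2, 11]
  Split: [2, 6] -> [2] and [6]
  Merge: [2] + [6] -> [2, 6]
Merge: [2, 11] + [2, 6] -> [2, 2, 6, 11]

Final sorted array: [2, 2, 6, 11]

The merge sort proceeds by recursively splitting the array and merging sorted halves.
After all merges, the sorted array is [2, 2, 6, 11].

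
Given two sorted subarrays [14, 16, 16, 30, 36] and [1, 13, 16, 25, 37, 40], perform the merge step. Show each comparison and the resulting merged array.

Merging process:

Compare 14 vs 1: take 1 from right. Merged: [1]
Compare 14 vs 13: take 13 from right. Merged: [1, 13]
Compare 14 vs 16: take 14 from left. Merged: [1, 13, 14]
Compare 16 vs 16: take 16 from left. Merged: [1, 13, 14, 16]
Compare 16 vs 16: take 16 from left. Merged: [1, 13, 14, 16, 16]
Compare 30 vs 16: take 16 from right. Merged: [1, 13, 14, 16, 16, 16]
Compare 30 vs 25: take 25 from right. Merged: [1, 13, 14, 16, 16, 16, 25]
Compare 30 vs 37: take 30 from left. Merged: [1, 13, 14, 16, 16, 16, 25, 30]
Compare 36 vs 37: take 36 from left. Merged: [1, 13, 14, 16, 16, 16, 25, 30, 36]
Append remaining from right: [37, 40]. Merged: [1, 13, 14, 16, 16, 16, 25, 30, 36, 37, 40]

Final merged array: [1, 13, 14, 16, 16, 16, 25, 30, 36, 37, 40]
Total comparisons: 9

The merged array is [1, 13, 14, 16, 16, 16, 25, 30, 36, 37, 40], requiring 9 comparisons. The merge step runs in O(n) time where n is the total number of elements.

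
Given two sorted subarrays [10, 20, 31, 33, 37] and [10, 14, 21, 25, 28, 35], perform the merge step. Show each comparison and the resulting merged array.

Merging process:

Compare 10 vs 10: take 10 from left. Merged: [10]
Compare 20 vs 10: take 10 from right. Merged: [10, 10]
Compare 20 vs 14: take 14 from right. Merged: [10, 10, 14]
Compare 20 vs 21: take 20 from left. Merged: [10, 10, 14, 20]
Compare 31 vs 21: take 21 from right. Merged: [10, 10, 14, 20, 21]
Compare 31 vs 25: take 25 from right. Merged: [10, 10, 14, 20, 21, 25]
Compare 31 vs 28: take 28 from right. Merged: [10, 10, 14, 20, 21, 25, 28]
Compare 31 vs 35: take 31 from left. Merged: [10, 10, 14, 20, 21, 25, 28, 31]
Compare 33 vs 35: take 33 from left. Merged: [10, 10, 14, 20, 21, 25, 28, 31, 33]
Compare 37 vs 35: take 35 from right. Merged: [10, 10, 14, 20, 21, 25, 28, 31, 33, 35]
Append remaining from left: [37]. Merged: [10, 10, 14, 20, 21, 25, 28, 31, 33, 35, 37]

Final merged array: [10, 10, 14, 20, 21, 25, 28, 31, 33, 35, 37]
Total comparisons: 10

The merged array is [10, 10, 14, 20, 21, 25, 28, 31, 33, 35, 37], requiring 10 comparisons. The merge step runs in O(n) time where n is the total number of elements.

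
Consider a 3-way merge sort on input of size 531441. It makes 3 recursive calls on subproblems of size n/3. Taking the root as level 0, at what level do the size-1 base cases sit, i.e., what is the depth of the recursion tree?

For divide and conquer with division factor 3:

Problem sizes at each level:
Level 0: 531441
Level 1: 177147
Level 2: 59049
Level 3: 19683
Level 4: 6561
Level 5: 2187
Level 6: 729
Level 7: 243
Level 8: 81
Level 9: 27
Level 10: 9
Level 11: 3
Level 12: 1

The root is level 0 and the size-1 base case is level 12 (the tree spans levels 0 through 12, i.e. 13 levels counting the root), so the depth is the number of divisions: log_3(531441) = 12

The recursion tree depth is log_3(531441) = 12. At each level, the problem size is divided by 3, so it takes 12 divisions to reduce to a base case of size 1. The algorithm makes 3 recursive calls at each level.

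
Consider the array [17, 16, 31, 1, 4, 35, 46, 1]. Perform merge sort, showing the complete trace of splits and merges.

Merge sort trace:

Split: [17, 16, 31, 1, 4, 35, 46, 1] -> [17, 16, 31, 1] and [4, 35, 46, 1]
  Split: [17, 16, 31, 1] -> [17, 16] and [31, 1]
    Split: [17, 16] -> [17] and [16]
    Merge: [17] + [16] -> [16, 17]
    Split: [31, 1] -> [31] and [1]
    Merge: [31] + [1] -> [1, 31]
  Merge: [16, 17] + [1, 31] -> [1, 16, 17, 31]
  Split: [4, 35, 46, 1] -> [4, 35] and [46, 1]
    Split: [4, 35] -> [4] and [35]
    Merge: [4] + [35] -> [4, 35]
    Split: [46, 1] -> [46] and [1]
    Merge: [46] + [1] -> [1, 46]
  Merge: [4, 35] + [1, 46] -> [1, 4, 35, 46]
Merge: [1, 16, 17, 31] + [1, 4, 35, 46] -> [1, 1, 4, 16, 17, 31, 35, 46]

Final sorted array: [1, 1, 4, 16, 17, 31, 35, 46]

The merge sort proceeds by recursively splitting the array and merging sorted halves.
After all merges, the sorted array is [1, 1, 4, 16, 17, 31, 35, 46].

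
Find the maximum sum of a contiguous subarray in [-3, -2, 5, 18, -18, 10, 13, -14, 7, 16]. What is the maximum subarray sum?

Using Kadane's algorithm on [-3, -2, 5, 18, -18, 10, 13, -14, 7, 16]:

Scanning through the array:
Position 1 (value -2): max_ending_here = -2, max_so_far = -2
Position 2 (value 5): max_ending_here = 5, max_so_far = 5
Position 3 (value 18): max_ending_here = 23, max_so_far = 23
Position 4 (value -18): max_ending_here = 5, max_so_far = 23
Position 5 (value 10): max_ending_here = 15, max_so_far = 23
Position 6 (value 13): max_ending_here = 28, max_so_far = 28
Position 7 (value -14): max_ending_here = 14, max_so_far = 28
Position 8 (value 7): max_ending_here = 21, max_so_far = 28
Position 9 (value 16): max_ending_here = 37, max_so_far = 37

Maximum subarray: [5, 18, -18, 10, 13, -14, 7, 16]
Maximum sum: 37

The maximum subarray is [5, 18, -18, 10, 13, -14, 7, 16] with sum 37. This subarray runs from index 2 to index 9.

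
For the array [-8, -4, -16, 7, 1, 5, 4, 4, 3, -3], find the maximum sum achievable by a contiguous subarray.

Using Kadane's algorithm on [-8, -4, -16, 7, 1, 5, 4, 4, 3, -3]:

Scanning through the array:
Position 1 (value -4): max_ending_here = -4, max_so_far = -4
Position 2 (value -16): max_ending_here = -16, max_so_far = -4
Position 3 (value 7): max_ending_here = 7, max_so_far = 7
Position 4 (value 1): max_ending_here = 8, max_so_far = 8
Position 5 (value 5): max_ending_here = 13, max_so_far = 13
Position 6 (value 4): max_ending_here = 17, max_so_far = 17
Position 7 (value 4): max_ending_here = 21, max_so_far = 21
Position 8 (value 3): max_ending_here = 24, max_so_far = 24
Position 9 (value -3): max_ending_here = 21, max_so_far = 24

Maximum subarray: [7, 1, 5, 4, 4, 3]
Maximum sum: 24

The maximum subarray is [7, 1, 5, 4, 4, 3] with sum 24. This subarray runs from index 3 to index 8.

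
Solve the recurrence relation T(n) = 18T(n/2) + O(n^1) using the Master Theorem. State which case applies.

Master Theorem for T(n) = 18T(n/2) + O(n^1):

a = 18, b = 2, c = 1
log_b(a) = log_2(18) = 4.1699

Case 1: c = 1 < log_2(18) = 4.1699
T(n) = O(n^(log_2 18))

For T(n) = 18T(n/2) + O(n^1): log_2(18) = 4.1699. This is Case 1 of the Master Theorem (c < log_b(a), work dominated by leaves), giving O(n^(log_2 18)).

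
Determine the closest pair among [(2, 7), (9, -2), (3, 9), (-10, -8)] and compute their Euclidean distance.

Computing all pairwise distances among 4 points:

d((2, 7), (9, -2)) = 11.4018
d((2, 7), (3, 9)) = 2.2361 <-- minimum
d((2, 7), (-10, -8)) = 19.2094
d((9, -2), (3, 9)) = 12.53
d((9, -2), (-10, -8)) = 19.9249
d((3, 9), (-10, -8)) = 21.4009

Closest pair: (2, 7) and (3, 9) with distance 2.2361

The closest pair is (2, 7) and (3, 9) with Euclidean distance 2.2361. For 4 points, brute-force pairwise comparison is shown above. For large n, the divide-and-conquer algorithm (sort by x, recurse on halves, check the dividing strip) achieves O(n log n).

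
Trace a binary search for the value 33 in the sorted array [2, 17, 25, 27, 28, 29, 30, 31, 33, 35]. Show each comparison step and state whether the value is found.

Binary search for 33 in [2, 17, 25, 27, 28, 29, 30, 31, 33, 35]:

lo=0, hi=9, mid=4, arr[mid]=28 -> 28 < 33, search right half
lo=5, hi=9, mid=7, arr[mid]=31 -> 31 < 33, search right half
lo=8, hi=9, mid=8, arr[mid]=33 -> Found target at index 8!

Binary search finds 33 at index 8 after 3 comparisons. The search repeatedly halves the search space by comparing with the middle element.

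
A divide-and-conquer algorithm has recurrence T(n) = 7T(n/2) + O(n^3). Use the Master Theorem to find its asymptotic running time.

Master Theorem for T(n) = 7T(n/2) + O(n^3):

a = 7, b = 2, c = 3
log_b(a) = log_2(7) = 2.8074

Case 3: c = 3 > log_2(7) = 2.8074
T(n) = O(n^3) = O(n^3)

For T(n) = 7T(n/2) + O(n^3): log_2(7) = 2.8074. This is Case 3 of the Master Theorem (c > log_b(a), work dominated by root), giving O(n^3).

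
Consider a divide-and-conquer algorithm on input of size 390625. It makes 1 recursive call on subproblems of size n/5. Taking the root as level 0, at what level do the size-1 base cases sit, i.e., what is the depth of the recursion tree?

For divide and conquer with division factor 5:

Problem sizes at each level:
Level 0: 390625
Level 1: 78125
Level 2: 15625
Level 3: 3125
Level 4: 625
Level 5: 125
Level 6: 25
Level 7: 5
Level 8: 1

The root is level 0 and the size-1 base case is level 8 (the tree spans levels 0 through 8, i.e. 9 levels counting the root), so the depth is the number of divisions: log_5(390625) = 8

The recursion tree depth is log_5(390625) = 8. At each level, the problem size is divided by 5, so it takes 8 divisions to reduce to a base case of size 1. The algorithm makes 1 recursive call at each level.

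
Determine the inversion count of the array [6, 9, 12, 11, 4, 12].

Finding inversions in [6, 9, 12, 11, 4, 12]:

(0, 4): arr[0]=6 > arr[4]=4
(1, 4): arr[1]=9 > arr[4]=4
(2, 3): arr[2]=12 > arr[3]=11
(2, 4): arr[2]=12 > arr[4]=4
(3, 4): arr[3]=11 > arr[4]=4

Total inversions: 5

The array has 5 inversion(s): (0,4), (1,4), (2,3), (2,4), (3,4). Each pair (i,j) satisfies i < j and arr[i] > arr[j].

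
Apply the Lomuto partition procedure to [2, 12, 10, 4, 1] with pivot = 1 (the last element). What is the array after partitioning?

Lomuto partition with pivot = 1:

Initial array: [2, 12, 10, 4, 1]

arr[0]=2 > 1: no swap
arr[1]=12 > 1: no swap
arr[2]=10 > 1: no swap
arr[3]=4 > 1: no swap

Place pivot at position 0: [1, 12, 10, 4, 2]
Pivot position: 0

After partitioning with pivot 1, the array becomes [1, 12, 10, 4, 2]. The pivot is placed at index 0. All elements to the left of the pivot are <= 1, and all elements to the right are > 1.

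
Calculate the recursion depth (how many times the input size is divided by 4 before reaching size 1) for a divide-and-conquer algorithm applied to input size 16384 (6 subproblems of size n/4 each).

For divide and conquer with division factor 4:

Problem sizes at each level:
Level 0: 16384
Level 1: 4096
Level 2: 1024
Level 3: 256
Level 4: 64
Level 5: 16
Level 6: 4
Level 7: 1

The root is level 0 and the size-1 base case is level 7 (the tree spans levels 0 through 7, i.e. 8 levels counting the root), so the depth is the number of divisions: log_4(16384) = 7

The recursion tree depth is log_4(16384) = 7. At each level, the problem size is divided by 4, so it takes 7 divisions to reduce to a base case of size 1. The algorithm makes 6 recursive calls at each level.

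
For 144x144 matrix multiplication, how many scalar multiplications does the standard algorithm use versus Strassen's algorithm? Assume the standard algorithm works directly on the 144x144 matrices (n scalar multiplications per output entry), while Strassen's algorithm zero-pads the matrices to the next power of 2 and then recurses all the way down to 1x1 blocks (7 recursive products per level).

Matrix multiplication for 144x144 matrices:

Strassen's algorithm requires power-of-2 dimensions. Pad 144x144 to 256x256 (next power of 2).

Standard algorithm: 144^3 = 2985984 multiplications
Strassen's algorithm: 7^(log2(256)) = 7^8 = 5764801 multiplications
Difference: 2985984 - 5764801 = -2778817 (Strassen uses MORE here due to padding overhead — for small or just-over-power-of-2 n, padding can outweigh the per-level savings)

Standard: 2985984 multiplications (144^3). Strassen: 5764801 multiplications (7^8, after padding to 256x256). Strassen reduces 8 recursive multiplications to 7 at each level.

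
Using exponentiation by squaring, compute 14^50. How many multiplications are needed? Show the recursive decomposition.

Computing 14^50 by squaring (build up from 14^1; each line after the first costs one multiplication):

14^1 = 14
14^2 = (14^1)^2 = 14^2 = 196
14^3 = 14 * 14^2 = 14 * 196 = 2744
14^6 = (14^3)^2 = 2744^2 = 7529536
14^12 = (14^6)^2 = 7529536^2 = 56693912375296
14^24 = (14^12)^2 = 56693912375296^2 = 3214199700417740936751087616
14^25 = 14 * 14^24 = 14 * 3214199700417740936751087616 = 44998795805848373114515226624
14^50 = (14^25)^2 = 44998795805848373114515226624^2 = 2024891623976437135118764865774783290467102632746078437376

Result: 2024891623976437135118764865774783290467102632746078437376
Multiplications needed: 7 (7 lines after 14^1)

14^50 = 2024891623976437135118764865774783290467102632746078437376. Using exponentiation by squaring, this requires 7 multiplications. The key idea: if the exponent is even, square the half-power; if odd, multiply by the base once.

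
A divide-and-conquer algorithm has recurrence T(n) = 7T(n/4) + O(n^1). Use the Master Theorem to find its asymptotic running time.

Master Theorem for T(n) = 7T(n/4) + O(n^1):

a = 7, b = 4, c = 1
log_b(a) = log_4(7) = 1.4037

Case 1: c = 1 < log_4(7) = 1.4037
T(n) = O(n^(log_4 7))

For T(n) = 7T(n/4) + O(n^1): log_4(7) = 1.4037. This is Case 1 of the Master Theorem (c < log_b(a), work dominated by leaves), giving O(n^(log_4 7)).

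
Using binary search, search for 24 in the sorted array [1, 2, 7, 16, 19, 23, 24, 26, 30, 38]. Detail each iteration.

Binary search for 24 in [1, 2, 7, 16, 19, 23, 24, 26, 30, 38]:

lo=0, hi=9, mid=4, arr[mid]=19 -> 19 < 24, search right half
lo=5, hi=9, mid=7, arr[mid]=26 -> 26 > 24, search left half
lo=5, hi=6, mid=5, arr[mid]=23 -> 23 < 24, search right half
lo=6, hi=6, mid=6, arr[mid]=24 -> Found target at index 6!

Binary search finds 24 at index 6 after 4 comparisons. The search repeatedly halves the search space by comparing with the middle element.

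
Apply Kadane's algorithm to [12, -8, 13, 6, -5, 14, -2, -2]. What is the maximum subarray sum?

Using Kadane's algorithm on [12, -8, 13, 6, -5, 14, -2, -2]:

Scanning through the array:
Position 1 (value -8): max_ending_here = 4, max_so_far = 12
Position 2 (value 13): max_ending_here = 17, max_so_far = 17
Position 3 (value 6): max_ending_here = 23, max_so_far = 23
Position 4 (value -5): max_ending_here = 18, max_so_far = 23
Position 5 (value 14): max_ending_here = 32, max_so_far = 32
Position 6 (value -2): max_ending_here = 30, max_so_far = 32
Position 7 (value -2): max_ending_here = 28, max_so_far = 32

Maximum subarray: [12, -8, 13, 6, -5, 14]
Maximum sum: 32

The maximum subarray is [12, -8, 13, 6, -5, 14] with sum 32. This subarray runs from index 0 to index 5.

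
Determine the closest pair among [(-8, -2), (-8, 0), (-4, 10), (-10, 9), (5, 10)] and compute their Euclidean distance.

Computing all pairwise distances among 5 points:

d((-8, -2), (-8, 0)) = 2.0 <-- minimum
d((-8, -2), (-4, 10)) = 12.6491
d((-8, -2), (-10, 9)) = 11.1803
d((-8, -2), (5, 10)) = 17.6918
d((-8, 0), (-4, 10)) = 10.7703
d((-8, 0), (-10, 9)) = 9.2195
d((-8, 0), (5, 10)) = 16.4012
d((-4, 10), (-10, 9)) = 6.0828
d((-4, 10), (5, 10)) = 9.0
d((-10, 9), (5, 10)) = 15.0333

Closest pair: (-8, -2) and (-8, 0) with distance 2.0

The closest pair is (-8, -2) and (-8, 0) with Euclidean distance 2.0. For 5 points, brute-force pairwise comparison is shown above. For large n, the divide-and-conquer algorithm (sort by x, recurse on halves, check the dividing strip) achieves O(n log n).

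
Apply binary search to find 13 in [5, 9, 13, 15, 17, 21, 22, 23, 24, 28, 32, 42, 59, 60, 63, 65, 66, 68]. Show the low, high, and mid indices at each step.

Binary search for 13 in [5, 9, 13, 15, 17, 21, 22, 23, 24, 28, 32, 42, 59, 60, 63, 65, 66, 68]:

lo=0, hi=17, mid=8, arr[mid]=24 -> 24 > 13, search left half
lo=0, hi=7, mid=3, arr[mid]=15 -> 15 > 13, search left half
lo=0, hi=2, mid=1, arr[mid]=9 -> 9 < 13, search right half
lo=2, hi=2, mid=2, arr[mid]=13 -> Found target at index 2!

Binary search finds 13 at index 2 after 4 comparisons. The search repeatedly halves the search space by comparing with the middle element.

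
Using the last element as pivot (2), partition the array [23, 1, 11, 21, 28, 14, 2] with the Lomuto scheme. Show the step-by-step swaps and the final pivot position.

Lomuto partition with pivot = 2:

Initial array: [23, 1, 11, 21, 28, 14, 2]

arr[0]=23 > 2: no swap
arr[1]=1 <= 2: swap with position 0, array becomes [1, 23, 11, 21, 28, 14, 2]
arr[2]=11 > 2: no swap
arr[3]=21 > 2: no swap
arr[4]=28 > 2: no swap
arr[5]=14 > 2: no swap

Place pivot at position 1: [1, 2, 11, 21, 28, 14, 23]
Pivot position: 1

After partitioning with pivot 2, the array becomes [1, 2, 11, 21, 28, 14, 23]. The pivot is placed at index 1. All elements to the left of the pivot are <= 2, and all elements to the right are > 2.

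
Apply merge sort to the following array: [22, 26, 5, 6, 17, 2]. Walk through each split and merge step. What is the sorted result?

Merge sort trace:

Split: [22, 26, 5, 6, 17, 2] -> [22, 26, 5] and [6, 17, 2]
  Split: [22, 26, 5] -> [22] and [26, 5]
    Split: [26, 5] -> [26] and [5]
    Merge: [26] + [5] -> [5, 26]
  Merge: [22] + [5, 26] -> [5, 22, 26]
  Split: [6, 17, 2] -> [6] and [17, 2]
    Split: [17, 2] -> [17] and [2]
    Merge: [17] + [2] -> [2, 17]
  Merge: [6] + [2, 17] -> [2, 6, 17]
Merge: [5, 22, 26] + [2, 6, 17] -> [2, 5, 6, 17, 22, 26]

Final sorted array: [2, 5, 6, 17, 22, 26]

The merge sort proceeds by recursively splitting the array and merging sorted halves.
After all merges, the sorted array is [2, 5, 6, 17, 22, 26].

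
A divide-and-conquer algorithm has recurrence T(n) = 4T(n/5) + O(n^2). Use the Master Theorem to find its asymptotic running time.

Master Theorem for T(n) = 4T(n/5) + O(n^2):

a = 4, b = 5, c = 2
log_b(a) = log_5(4) = 0.8614

Case 3: c = 2 > log_5(4) = 0.8614
T(n) = O(n^2) = O(n^2)

For T(n) = 4T(n/5) + O(n^2): log_5(4) = 0.8614. This is Case 3 of the Master Theorem (c > log_b(a), work dominated by root), giving O(n^2).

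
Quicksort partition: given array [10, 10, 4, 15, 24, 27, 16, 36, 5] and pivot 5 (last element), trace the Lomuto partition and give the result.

Lomuto partition with pivot = 5:

Initial array: [10, 10, 4, 15, 24, 27, 16, 36, 5]

arr[0]=10 > 5: no swap
arr[1]=10 > 5: no swap
arr[2]=4 <= 5: swap with position 0, array becomes [4, 10, 10, 15, 24, 27, 16, 36, 5]
arr[3]=15 > 5: no swap
arr[4]=24 > 5: no swap
arr[5]=27 > 5: no swap
arr[6]=16 > 5: no swap
arr[7]=36 > 5: no swap

Place pivot at position 1: [4, 5, 10, 15, 24, 27, 16, 36, 10]
Pivot position: 1

After partitioning with pivot 5, the array becomes [4, 5, 10, 15, 24, 27, 16, 36, 10]. The pivot is placed at index 1. All elements to the left of the pivot are <= 5, and all elements to the right are > 5.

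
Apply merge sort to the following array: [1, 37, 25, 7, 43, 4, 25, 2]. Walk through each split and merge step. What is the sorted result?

Merge sort trace:

Split: [1, 37, 25, 7, 43, 4, 25, 2] -> [1, 37, 25, 7] and [43, 4, 25, 2]
  Split: [1, 37, 25, 7] -> [1, 37] and [25, 7]
    Split: [1, 37] -> [1] and [37]
    Merge: [1] + [37] -> [1, 37]
    Split: [25, 7] -> [25] and [7]
    Merge: [25] + [7] -> [7, 25]
  Merge: [1, 37] + [7, 25] -> [1, 7, 25, 37]
  Split: [43, 4, 25, 2] -> [43, 4] and [25, 2]
    Split: [43, 4] -> [43] and [4]
    Merge: [43] + [4] -> [4, 43]
    Split: [25, 2] -> [25] and [2]
    Merge: [25] + [2] -> [2, 25]
  Merge: [4, 43] + [2, 25] -> [2, 4, 25, 43]
Merge: [1, 7, 25, 37] + [2, 4, 25, 43] -> [1, 2, 4, 7, 25, 25, 37, 43]

Final sorted array: [1, 2, 4, 7, 25, 25, 37, 43]

The merge sort proceeds by recursively splitting the array and merging sorted halves.
After all merges, the sorted array is [1, 2, 4, 7, 25, 25, 37, 43].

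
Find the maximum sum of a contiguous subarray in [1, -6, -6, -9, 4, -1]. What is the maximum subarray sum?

Using Kadane's algorithm on [1, -6, -6, -9, 4, -1]:

Scanning through the array:
Position 1 (value -6): max_ending_here = -5, max_so_far = 1
Position 2 (value -6): max_ending_here = -6, max_so_far = 1
Position 3 (value -9): max_ending_here = -9, max_so_far = 1
Position 4 (value 4): max_ending_here = 4, max_so_far = 4
Position 5 (value -1): max_ending_here = 3, max_so_far = 4

Maximum subarray: [4]
Maximum sum: 4

The maximum subarray is [4] with sum 4. This subarray runs from index 4 to index 4.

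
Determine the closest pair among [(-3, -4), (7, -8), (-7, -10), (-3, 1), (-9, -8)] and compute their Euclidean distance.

Computing all pairwise distances among 5 points:

d((-3, -4), (7, -8)) = 10.7703
d((-3, -4), (-7, -10)) = 7.2111
d((-3, -4), (-3, 1)) = 5.0
d((-3, -4), (-9, -8)) = 7.2111
d((7, -8), (-7, -10)) = 14.1421
d((7, -8), (-3, 1)) = 13.4536
d((7, -8), (-9, -8)) = 16.0
d((-7, -10), (-3, 1)) = 11.7047
d((-7, -10), (-9, -8)) = 2.8284 <-- minimum
d((-3, 1), (-9, -8)) = 10.8167

Closest pair: (-7, -10) and (-9, -8) with distance 2.8284

The closest pair is (-7, -10) and (-9, -8) with Euclidean distance 2.8284. For 5 points, brute-force pairwise comparison is shown above. For large n, the divide-and-conquer algorithm (sort by x, recurse on halves, check the dividing strip) achieves O(n log n).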